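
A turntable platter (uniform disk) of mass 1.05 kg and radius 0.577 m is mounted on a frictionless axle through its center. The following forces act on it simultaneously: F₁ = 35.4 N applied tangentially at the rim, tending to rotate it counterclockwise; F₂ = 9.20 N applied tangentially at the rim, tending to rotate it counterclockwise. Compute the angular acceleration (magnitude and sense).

α ≈ 147 rad/s², counterclockwise

I = ½MR² = (1/2)(1.05)(0.577)² = 0.1748 kg·m².
Taking counterclockwise as positive: τ₁ = +(35.4)(0.577) = +20.43 N·m; τ₂ = +(9.20)(0.577) = +5.308 N·m.
Net torque τ = 25.73 N·m.
α = τ/I = 25.73/0.1748 = 147.2 rad/s².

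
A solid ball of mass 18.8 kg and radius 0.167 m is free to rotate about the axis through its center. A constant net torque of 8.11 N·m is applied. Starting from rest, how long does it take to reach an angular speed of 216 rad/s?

I = (2/5)MR² = (2/5)(18.8)(0.167)² = 0.2097 kg·m².
α = τ/I = 8.11/0.2097 = 38.67 rad/s².
ω = αt ⇒ t = ω/α = 216/38.67 = 5.586 s.

t ≈ 5.59 s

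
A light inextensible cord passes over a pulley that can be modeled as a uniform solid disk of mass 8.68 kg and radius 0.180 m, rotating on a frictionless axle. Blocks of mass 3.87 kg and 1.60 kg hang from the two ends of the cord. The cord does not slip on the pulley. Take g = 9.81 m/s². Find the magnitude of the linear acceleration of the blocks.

a ≈ 2.27 m/s²

I = ½MR² = (1/2)(8.68)(0.180)² = 0.1406 kg·m².
Heavier block: m₁g − T₁ = m₁a. Lighter block: T₂ − m₂g = m₂a.
Pulley: (T₁ − T₂)R = Iα = I(a/R), so T₁ − T₂ = (I/R²)a = (1/2)M_p a = 4.340·a.
Adding the three: (m₁ − m₂)g = (m₁ + m₂ + 4.340)a, so a = (3.87 − 1.60)(9.81)/(3.87 + 1.60 + 4.340) = 2.270 m/s².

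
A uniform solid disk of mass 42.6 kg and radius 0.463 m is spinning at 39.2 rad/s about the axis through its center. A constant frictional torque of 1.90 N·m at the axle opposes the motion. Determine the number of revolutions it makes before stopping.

I = ½MR² = (1/2)(42.6)(0.463)² = 4.566 kg·m².
The net torque has magnitude 1.90 N·m, opposing ω.
|α| = τ/I = 1.900/4.566 = 0.4161 rad/s² (deceleration).
ω² = ω₀² − 2|α|θ with ω = 0 ⇒ θ = ω₀²/(2|α|) = 1846 rad = 293.9 rev.

≈ 294 revolutions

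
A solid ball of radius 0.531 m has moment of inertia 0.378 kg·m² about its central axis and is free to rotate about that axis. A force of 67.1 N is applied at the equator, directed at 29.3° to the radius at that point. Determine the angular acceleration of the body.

α ≈ 46.1 rad/s²

Only the tangential component produces torque: τ = F R sinθ = (67.1)(0.531) sin 29.3° = 17.44 N·m.
From τ = Iα: α = 17.44/0.3780 = 46.13 rad/s².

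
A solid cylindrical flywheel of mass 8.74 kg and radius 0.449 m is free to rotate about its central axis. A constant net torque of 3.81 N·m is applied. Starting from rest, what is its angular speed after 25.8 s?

I = ½MR² = (1/2)(8.74)(0.449)² = 0.8810 kg·m².
α = τ/I = 3.81/0.8810 = 4.325 rad/s².
ω = ω₀ + αt = 0 + (4.325)(25.8) = 111.6 rad/s.

ω ≈ 112 rad/s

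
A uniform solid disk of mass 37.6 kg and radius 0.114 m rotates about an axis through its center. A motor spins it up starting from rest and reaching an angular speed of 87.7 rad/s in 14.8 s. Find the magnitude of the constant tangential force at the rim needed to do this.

F ≈ 12.7 N

I = ½MR² = (1/2)(37.6)(0.114)² = 0.2443 kg·m².
α = Δω/Δt = (87.7 − 0)/14.8 = 5.926 rad/s².
The required torque is τ = Iα = (0.2443)(5.926) = 1.448 N·m.
A tangential force at the rim gives τ = FR, so F = τ/R = 1.448/0.114 = 12.70 N.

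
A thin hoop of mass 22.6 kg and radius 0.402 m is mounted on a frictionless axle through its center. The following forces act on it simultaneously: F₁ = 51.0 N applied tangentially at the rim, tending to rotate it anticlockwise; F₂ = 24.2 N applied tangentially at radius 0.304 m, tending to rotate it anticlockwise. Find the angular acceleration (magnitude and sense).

I = MR² = (22.6)(0.402)² = 3.652 kg·m².
Taking anticlockwise as positive: τ₁ = +(51.0)(0.402) = +20.50 N·m; τ₂ = +(24.2)(0.304) = +7.357 N·m.
Net torque τ = 27.86 N·m.
α = τ/I = 27.86/3.652 = 7.628 rad/s².

α ≈ 7.63 rad/s², anticlockwise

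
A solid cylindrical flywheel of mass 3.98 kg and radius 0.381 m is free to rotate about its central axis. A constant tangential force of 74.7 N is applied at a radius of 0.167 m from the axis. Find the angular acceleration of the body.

I = ½MR² = (1/2)(3.98)(0.381)² = 0.2889 kg·m².
τ = F·r = (74.7)(0.167) = 12.47 N·m.
Newton's second law for rotation, τ = Iα, gives α = τ/I = 12.47/0.2889 = 43.19 rad/s².

α ≈ 43.2 rad/s²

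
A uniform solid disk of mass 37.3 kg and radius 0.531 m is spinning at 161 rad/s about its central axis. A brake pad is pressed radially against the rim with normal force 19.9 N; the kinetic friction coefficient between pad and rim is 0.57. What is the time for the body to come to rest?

I = ½MR² = (1/2)(37.3)(0.531)² = 5.259 kg·m².
Friction force f = μN = (0.57)(19.9) = 11.34 N at the rim; torque magnitude τ = fR = 6.023 N·m, opposing ω.
|α| = τ/I = 6.023/5.259 = 1.145 rad/s² (deceleration).
0 = ω₀ − |α|t ⇒ t = ω₀/|α| = 161/1.145 = 140.6 s.

t ≈ 141 s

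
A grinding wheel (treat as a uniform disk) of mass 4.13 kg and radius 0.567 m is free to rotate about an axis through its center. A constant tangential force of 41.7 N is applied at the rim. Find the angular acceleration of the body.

I = ½MR² = (1/2)(4.13)(0.567)² = 0.6639 kg·m².
τ = F R = (41.7)(0.567) = 23.64 N·m.
Newton's second law for rotation, τ = Iα, gives α = τ/I = 23.64/0.6639 = 35.61 rad/s².

α ≈ 35.6 rad/s²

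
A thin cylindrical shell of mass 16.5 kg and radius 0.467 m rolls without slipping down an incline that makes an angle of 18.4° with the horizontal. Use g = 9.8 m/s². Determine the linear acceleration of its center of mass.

a ≈ 1.55 m/s²

Translation along the incline: Mg sinθ − f = Ma.
Rotation about the center: fR = Iα with I = MR². No-slip gives a = αR, so f = (I/R²)a = M a.
Substituting: Mg sinθ = (1 + 1.000)Ma, so a = g sinθ/(1 + 1.000) = (9.8) sin 18.4° / 2.000 = 1.547 m/s².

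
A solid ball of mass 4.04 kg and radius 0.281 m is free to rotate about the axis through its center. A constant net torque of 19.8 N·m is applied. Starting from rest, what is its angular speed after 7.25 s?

ω ≈ 1120 rad/s

I = (2/5)MR² = (2/5)(4.04)(0.281)² = 0.1276 kg·m².
α = τ/I = 19.8/0.1276 = 155.2 rad/s².
ω = ω₀ + αt = 0 + (155.2)(7.25) = 1125 rad/s.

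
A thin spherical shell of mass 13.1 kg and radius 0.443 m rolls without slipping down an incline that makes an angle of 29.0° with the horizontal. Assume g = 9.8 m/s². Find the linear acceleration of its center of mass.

Translation along the incline: Mg sinθ − f = Ma.
Rotation about the center: fR = Iα with I = (2/3)MR². No-slip gives a = αR, so f = (I/R²)a = (2/3)M a.
Substituting: Mg sinθ = (1 + 0.6667)Ma, so a = g sinθ/(1 + 0.6667) = (9.8) sin 29.0° / 1.667 = 2.851 m/s².

a ≈ 2.85 m/s²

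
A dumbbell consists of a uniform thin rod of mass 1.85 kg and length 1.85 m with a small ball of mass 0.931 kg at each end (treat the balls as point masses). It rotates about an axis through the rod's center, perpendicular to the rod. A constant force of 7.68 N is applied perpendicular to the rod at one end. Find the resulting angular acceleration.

I_rod = (1/12)ML² = (1/12)(1.85)(1.85)² = 0.5276 kg·m².
I_balls = 2·m·(L/2)² = 2(0.931)(0.9250)² = 1.593 kg·m².
Total I = 2.121 kg·m².
τ = F·(L/2) = (7.68)(0.925) = 7.104 N·m.
α = τ/I = 7.104/2.121 = 3.350 rad/s².

α ≈ 3.35 rad/s²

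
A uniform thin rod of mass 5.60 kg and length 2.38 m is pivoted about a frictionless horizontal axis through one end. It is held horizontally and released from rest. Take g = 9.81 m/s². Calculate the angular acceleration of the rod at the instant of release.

α ≈ 6.18 rad/s²

About the pivot, I = (1/3)ML² = (1/3)(5.60)(2.38)² = 10.57 kg·m².
The weight acts at the center, a distance L/2 = 1.190 m from the pivot; τ = Mg(L/2) = 65.37 N·m.
α = τ/I = 65.37/10.57 = 6.183 rad/s².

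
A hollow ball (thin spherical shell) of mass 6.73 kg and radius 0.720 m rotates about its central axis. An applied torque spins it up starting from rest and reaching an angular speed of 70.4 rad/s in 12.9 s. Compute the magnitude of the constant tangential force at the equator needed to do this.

I = (2/3)MR² = (2/3)(6.73)(0.720)² = 2.326 kg·m².
α = Δω/Δt = (70.4 − 0)/12.9 = 5.457 rad/s².
The required torque is τ = Iα = (2.326)(5.457) = 12.69 N·m.
A tangential force at the equator gives τ = FR, so F = τ/R = 12.69/0.720 = 17.63 N.

F ≈ 17.6 N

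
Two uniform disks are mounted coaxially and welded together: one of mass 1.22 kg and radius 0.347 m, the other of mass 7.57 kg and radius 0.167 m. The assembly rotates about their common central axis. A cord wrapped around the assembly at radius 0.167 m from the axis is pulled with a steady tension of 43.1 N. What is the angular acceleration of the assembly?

I = ½M₁R₁² + ½M₂R₂² = ½(1.22)(0.347)² + ½(7.57)(0.167)² = 0.1790 kg·m².
τ = F r = (43.1)(0.167) = 7.198 N·m.
α = τ/I = 7.198/0.1790 = 40.21 rad/s².

α ≈ 40.2 rad/s²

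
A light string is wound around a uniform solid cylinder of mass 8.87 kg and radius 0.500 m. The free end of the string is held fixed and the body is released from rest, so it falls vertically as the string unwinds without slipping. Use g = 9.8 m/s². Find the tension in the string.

T ≈ 29.0 N

Translation: Mg − T = Ma. Rotation about the center: TR = Iα with I = ½MR².
With a = αR: T = (I/R²)a = (1/2)M a, so Mg = (1 + 0.5000)Ma.
a = g/(1 + 0.5000) = 9.8/1.500 = 6.533 m/s².
T = 0.5000·M·a = (0.5000)(8.87)(6.533) = 28.98 N.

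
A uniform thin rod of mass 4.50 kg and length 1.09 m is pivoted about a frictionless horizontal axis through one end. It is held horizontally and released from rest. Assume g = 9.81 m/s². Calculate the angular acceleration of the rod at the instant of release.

α ≈ 13.5 rad/s²

About the pivot, I = (1/3)ML² = (1/3)(4.50)(1.09)² = 1.782 kg·m².
The weight acts at the center, a distance L/2 = 0.5450 m from the pivot; τ = Mg(L/2) = 24.06 N·m.
α = τ/I = 24.06/1.782 = 13.50 rad/s².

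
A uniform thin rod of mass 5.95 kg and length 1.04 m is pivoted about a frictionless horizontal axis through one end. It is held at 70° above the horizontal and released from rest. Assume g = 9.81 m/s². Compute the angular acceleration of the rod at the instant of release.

α ≈ 4.84 rad/s²

About the pivot, I = (1/3)ML² = (1/3)(5.95)(1.04)² = 2.145 kg·m².
The weight acts at the center, a distance L/2 = 0.5200 m from the pivot; τ = Mg(L/2) cos 70° = 10.38 N·m.
α = τ/I = 10.38/2.145 = 4.839 rad/s².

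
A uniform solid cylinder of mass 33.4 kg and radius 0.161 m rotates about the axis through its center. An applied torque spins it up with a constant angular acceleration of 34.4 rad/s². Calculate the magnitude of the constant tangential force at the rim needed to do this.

I = ½MR² = (1/2)(33.4)(0.161)² = 0.4329 kg·m².
The required torque is τ = Iα = (0.4329)(34.40) = 14.89 N·m.
A tangential force at the rim gives τ = FR, so F = τ/R = 14.89/0.161 = 92.49 N.

F ≈ 92.5 N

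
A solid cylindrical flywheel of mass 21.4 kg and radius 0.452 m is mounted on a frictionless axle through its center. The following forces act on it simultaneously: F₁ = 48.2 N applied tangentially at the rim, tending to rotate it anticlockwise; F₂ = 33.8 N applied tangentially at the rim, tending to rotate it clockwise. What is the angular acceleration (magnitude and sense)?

I = ½MR² = (1/2)(21.4)(0.452)² = 2.186 kg·m².
Taking anticlockwise as positive: τ₁ = +(48.2)(0.452) = +21.79 N·m; τ₂ = −(33.8)(0.452) = −15.28 N·m.
Net torque τ = 6.509 N·m.
α = τ/I = 6.509/2.186 = 2.977 rad/s².

α ≈ 2.98 rad/s², anticlockwise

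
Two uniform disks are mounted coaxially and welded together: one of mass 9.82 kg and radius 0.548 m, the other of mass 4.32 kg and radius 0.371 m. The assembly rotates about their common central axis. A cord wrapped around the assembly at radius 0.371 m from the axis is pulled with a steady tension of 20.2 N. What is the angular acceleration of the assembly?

I = ½M₁R₁² + ½M₂R₂² = ½(9.82)(0.548)² + ½(4.32)(0.371)² = 1.772 kg·m².
τ = F r = (20.2)(0.371) = 7.494 N·m.
α = τ/I = 7.494/1.772 = 4.230 rad/s².

α ≈ 4.23 rad/s²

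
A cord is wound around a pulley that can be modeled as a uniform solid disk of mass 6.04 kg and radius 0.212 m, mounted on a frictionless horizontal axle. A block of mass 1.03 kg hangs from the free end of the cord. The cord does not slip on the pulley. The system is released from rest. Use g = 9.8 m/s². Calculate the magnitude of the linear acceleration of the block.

a ≈ 2.49 m/s²

I = ½MR² = (1/2)(6.04)(0.212)² = 0.1357 kg·m².
Block: mg − T = ma. Pulley: TR = Iα. No-slip: a = αR, so T = (I/R²)a = 3.020·a.
Then mg = (m + 3.020)a, so a = (1.03)(9.8)/(1.03 + 3.020) = 2.492 m/s².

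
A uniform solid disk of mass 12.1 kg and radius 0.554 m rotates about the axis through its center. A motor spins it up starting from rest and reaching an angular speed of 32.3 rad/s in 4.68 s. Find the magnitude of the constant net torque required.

I = ½MR² = (1/2)(12.1)(0.554)² = 1.857 kg·m².
α = Δω/Δt = (32.3 − 0)/4.68 = 6.902 rad/s².
τ = Iα = (1.857)(6.902) = 12.82 N·m.

τ ≈ 12.8 N·m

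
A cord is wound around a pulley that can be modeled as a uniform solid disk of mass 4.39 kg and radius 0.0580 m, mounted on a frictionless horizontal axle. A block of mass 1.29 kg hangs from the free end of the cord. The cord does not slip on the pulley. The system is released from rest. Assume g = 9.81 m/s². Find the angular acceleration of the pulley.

α ≈ 62.6 rad/s²

I = ½MR² = (1/2)(4.39)(0.0580)² = 0.007384 kg·m².
Block: mg − T = ma. Pulley: TR = Iα. No-slip: a = αR, so T = (I/R²)a = 2.195·a.
Then mg = (m + 2.195)a, so a = (1.29)(9.81)/(1.29 + 2.195) = 3.631 m/s².
α = a/R = 3.631/0.0580 = 62.61 rad/s².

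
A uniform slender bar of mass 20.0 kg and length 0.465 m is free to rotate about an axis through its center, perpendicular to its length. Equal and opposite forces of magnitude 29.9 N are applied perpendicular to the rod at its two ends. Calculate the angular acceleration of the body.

I = (1/12)ML² = (1/12)(20.0)(0.465)² = 0.3604 kg·m².
The couple gives τ = F·(L/2) + F·(L/2) = F L = (29.9)(0.465) = 13.90 N·m.
Newton's second law for rotation, τ = Iα, gives α = τ/I = 13.90/0.3604 = 38.58 rad/s².

α ≈ 38.6 rad/s²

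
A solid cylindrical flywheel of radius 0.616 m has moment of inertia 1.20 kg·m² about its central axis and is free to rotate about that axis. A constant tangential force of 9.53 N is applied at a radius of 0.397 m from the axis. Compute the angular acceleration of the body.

τ = F·r = (9.53)(0.397) = 3.783 N·m.
Newton's second law for rotation, τ = Iα, gives α = τ/I = 3.783/1.200 = 3.153 rad/s².

α ≈ 3.15 rad/s²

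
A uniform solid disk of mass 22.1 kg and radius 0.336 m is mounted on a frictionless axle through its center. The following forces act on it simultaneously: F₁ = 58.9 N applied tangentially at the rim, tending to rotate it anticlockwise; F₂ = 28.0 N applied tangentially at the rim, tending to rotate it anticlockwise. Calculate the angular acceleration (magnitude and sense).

α ≈ 23.4 rad/s², anticlockwise

I = ½MR² = (1/2)(22.1)(0.336)² = 1.248 kg·m².
Taking anticlockwise as positive: τ₁ = +(58.9)(0.336) = +19.79 N·m; τ₂ = +(28.0)(0.336) = +9.408 N·m.
Net torque τ = 29.20 N·m.
α = τ/I = 29.20/1.248 = 23.41 rad/s².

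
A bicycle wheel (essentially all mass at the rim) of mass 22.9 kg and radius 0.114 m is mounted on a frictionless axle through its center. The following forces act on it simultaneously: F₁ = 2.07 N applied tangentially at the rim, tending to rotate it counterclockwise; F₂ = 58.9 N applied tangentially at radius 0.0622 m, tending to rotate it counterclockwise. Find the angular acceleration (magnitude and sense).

I = MR² = (22.9)(0.114)² = 0.2976 kg·m².
Taking counterclockwise as positive: τ₁ = +(2.07)(0.114) = +0.2360 N·m; τ₂ = +(58.9)(0.0622) = +3.664 N·m.
Net torque τ = 3.900 N·m.
α = τ/I = 3.900/0.2976 = 13.10 rad/s².

α ≈ 13.1 rad/s², counterclockwise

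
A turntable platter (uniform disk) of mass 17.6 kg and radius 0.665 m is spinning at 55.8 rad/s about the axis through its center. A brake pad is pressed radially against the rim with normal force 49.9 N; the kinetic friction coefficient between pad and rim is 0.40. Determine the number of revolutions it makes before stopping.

I = ½MR² = (1/2)(17.6)(0.665)² = 3.892 kg·m².
Friction force f = μN = (0.40)(49.9) = 19.96 N at the rim; torque magnitude τ = fR = 13.27 N·m, opposing ω.
|α| = τ/I = 13.27/3.892 = 3.411 rad/s² (deceleration).
ω² = ω₀² − 2|α|θ with ω = 0 ⇒ θ = ω₀²/(2|α|) = 456.4 rad = 72.64 rev.

≈ 72.6 revolutions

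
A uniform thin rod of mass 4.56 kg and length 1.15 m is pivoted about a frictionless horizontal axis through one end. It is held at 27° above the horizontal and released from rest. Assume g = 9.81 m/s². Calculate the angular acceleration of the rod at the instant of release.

α ≈ 11.4 rad/s²

About the pivot, I = (1/3)ML² = (1/3)(4.56)(1.15)² = 2.010 kg·m².
The weight acts at the center, a distance L/2 = 0.5750 m from the pivot; τ = Mg(L/2) cos 27° = 22.92 N·m.
α = τ/I = 22.92/2.010 = 11.40 rad/s².
(Equivalently α = (3g/(2L)) cos 27° = 11.40 rad/s².)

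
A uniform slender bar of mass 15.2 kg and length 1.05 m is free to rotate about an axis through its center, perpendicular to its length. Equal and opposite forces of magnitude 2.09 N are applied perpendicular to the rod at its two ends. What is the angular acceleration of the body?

α ≈ 1.57 rad/s²

I = (1/12)ML² = (1/12)(15.2)(1.05)² = 1.397 kg·m².
The couple gives τ = F·(L/2) + F·(L/2) = F L = (2.09)(1.05) = 2.195 N·m.
From τ = Iα: α = 2.195/1.397 = 1.571 rad/s².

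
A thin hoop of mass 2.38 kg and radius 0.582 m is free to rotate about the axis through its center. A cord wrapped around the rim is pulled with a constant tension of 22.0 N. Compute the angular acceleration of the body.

I = MR² = (2.38)(0.582)² = 0.8062 kg·m².
τ = F R = (22.0)(0.582) = 12.80 N·m.
From τ = Iα: α = 12.80/0.8062 = 15.88 rad/s².

α ≈ 15.9 rad/s²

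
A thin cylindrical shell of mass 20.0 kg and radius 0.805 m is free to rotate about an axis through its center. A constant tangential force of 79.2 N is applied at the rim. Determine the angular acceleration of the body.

α ≈ 4.92 rad/s²

I = MR² = (20.0)(0.805)² = 12.96 kg·m².
τ = F R = (79.2)(0.805) = 63.76 N·m.
From τ = Iα: α = 63.76/12.96 = 4.919 rad/s².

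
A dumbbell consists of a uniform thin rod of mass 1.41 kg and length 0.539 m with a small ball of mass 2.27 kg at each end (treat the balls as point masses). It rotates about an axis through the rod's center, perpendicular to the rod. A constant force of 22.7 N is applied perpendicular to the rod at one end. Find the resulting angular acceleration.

α ≈ 16.8 rad/s²

I_rod = (1/12)ML² = (1/12)(1.41)(0.539)² = 0.03414 kg·m².
I_balls = 2·m·(L/2)² = 2(2.27)(0.2695)² = 0.3297 kg·m².
Total I = 0.3639 kg·m².
τ = F·(L/2) = (22.7)(0.270) = 6.118 N·m.
α = τ/I = 6.118/0.3639 = 16.81 rad/s².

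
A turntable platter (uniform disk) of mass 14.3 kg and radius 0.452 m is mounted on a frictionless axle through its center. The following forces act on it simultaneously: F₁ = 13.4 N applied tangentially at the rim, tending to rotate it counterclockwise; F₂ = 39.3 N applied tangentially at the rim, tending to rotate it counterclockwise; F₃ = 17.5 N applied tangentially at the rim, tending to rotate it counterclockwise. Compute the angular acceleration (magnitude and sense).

α ≈ 21.7 rad/s², counterclockwise

I = ½MR² = (1/2)(14.3)(0.452)² = 1.461 kg·m².
Taking counterclockwise as positive: τ₁ = +(13.4)(0.452) = +6.057 N·m; τ₂ = +(39.3)(0.452) = +17.76 N·m; τ₃ = +(17.5)(0.452) = +7.910 N·m.
Net torque τ = 31.73 N·m.
α = τ/I = 31.73/1.461 = 21.72 rad/s².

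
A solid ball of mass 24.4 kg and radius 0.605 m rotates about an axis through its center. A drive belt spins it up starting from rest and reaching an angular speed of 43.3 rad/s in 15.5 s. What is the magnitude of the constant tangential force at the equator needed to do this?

I = (2/5)MR² = (2/5)(24.4)(0.605)² = 3.572 kg·m².
α = Δω/Δt = (43.3 − 0)/15.5 = 2.794 rad/s².
The required torque is τ = Iα = (3.572)(2.794) = 9.980 N·m.
A tangential force at the equator gives τ = FR, so F = τ/R = 9.980/0.605 = 16.50 N.

F ≈ 16.5 N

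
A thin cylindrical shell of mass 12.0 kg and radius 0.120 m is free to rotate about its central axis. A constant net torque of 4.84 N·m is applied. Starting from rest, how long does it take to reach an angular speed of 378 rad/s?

t ≈ 13.5 s

I = MR² = (12.0)(0.120)² = 0.1728 kg·m².
α = τ/I = 4.84/0.1728 = 28.01 rad/s².
ω = αt ⇒ t = ω/α = 378/28.01 = 13.50 s.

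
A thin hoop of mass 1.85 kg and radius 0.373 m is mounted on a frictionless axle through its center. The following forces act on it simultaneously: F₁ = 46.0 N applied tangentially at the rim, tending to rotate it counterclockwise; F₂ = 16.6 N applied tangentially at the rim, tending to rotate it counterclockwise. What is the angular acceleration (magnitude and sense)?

α ≈ 90.7 rad/s², counterclockwise

I = MR² = (1.85)(0.373)² = 0.2574 kg·m².
Taking counterclockwise as positive: τ₁ = +(46.0)(0.373) = +17.16 N·m; τ₂ = +(16.6)(0.373) = +6.192 N·m.
Net torque τ = 23.35 N·m.
α = τ/I = 23.35/0.2574 = 90.72 rad/s².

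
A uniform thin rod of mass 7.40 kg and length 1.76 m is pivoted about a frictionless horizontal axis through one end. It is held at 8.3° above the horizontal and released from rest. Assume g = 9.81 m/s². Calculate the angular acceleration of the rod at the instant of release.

About the pivot, I = (1/3)ML² = (1/3)(7.40)(1.76)² = 7.641 kg·m².
The weight acts at the center, a distance L/2 = 0.8800 m from the pivot; τ = Mg(L/2) cos 8.3° = 63.21 N·m.
α = τ/I = 63.21/7.641 = 8.273 rad/s².

α ≈ 8.27 rad/s²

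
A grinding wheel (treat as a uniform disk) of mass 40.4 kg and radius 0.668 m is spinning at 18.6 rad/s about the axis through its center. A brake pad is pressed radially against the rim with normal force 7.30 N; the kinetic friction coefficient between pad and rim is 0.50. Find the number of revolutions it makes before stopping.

I = ½MR² = (1/2)(40.4)(0.668)² = 9.014 kg·m².
Friction force f = μN = (0.50)(7.30) = 3.650 N at the rim; torque magnitude τ = fR = 2.438 N·m, opposing ω.
|α| = τ/I = 2.438/9.014 = 0.2705 rad/s² (deceleration).
ω² = ω₀² − 2|α|θ with ω = 0 ⇒ θ = ω₀²/(2|α|) = 639.5 rad = 101.8 rev.

≈ 102 revolutions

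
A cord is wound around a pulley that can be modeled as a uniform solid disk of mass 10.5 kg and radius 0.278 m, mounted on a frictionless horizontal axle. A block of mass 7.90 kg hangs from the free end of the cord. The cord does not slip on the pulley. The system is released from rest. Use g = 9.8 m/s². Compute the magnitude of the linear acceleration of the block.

a ≈ 5.89 m/s²

I = ½MR² = (1/2)(10.5)(0.278)² = 0.4057 kg·m².
Block: mg − T = ma. Pulley: TR = Iα. No-slip: a = αR, so T = (I/R²)a = 5.250·a.
Then mg = (m + 5.250)a, so a = (7.90)(9.8)/(7.90 + 5.250) = 5.887 m/s².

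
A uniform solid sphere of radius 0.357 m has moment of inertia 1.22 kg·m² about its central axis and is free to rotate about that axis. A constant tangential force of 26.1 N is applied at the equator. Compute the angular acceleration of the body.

α ≈ 7.64 rad/s²

τ = F R = (26.1)(0.357) = 9.318 N·m.
From τ = Iα: α = 9.318/1.220 = 7.637 rad/s².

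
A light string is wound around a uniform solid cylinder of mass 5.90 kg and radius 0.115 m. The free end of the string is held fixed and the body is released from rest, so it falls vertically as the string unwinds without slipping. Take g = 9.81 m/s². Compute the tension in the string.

Translation: Mg − T = Ma. Rotation about the center: TR = Iα with I = ½MR².
With a = αR: T = (I/R²)a = (1/2)M a, so Mg = (1 + 0.5000)Ma.
a = g/(1 + 0.5000) = 9.81/1.500 = 6.540 m/s².
T = 0.5000·M·a = (0.5000)(5.90)(6.540) = 19.29 N.

T ≈ 19.3 N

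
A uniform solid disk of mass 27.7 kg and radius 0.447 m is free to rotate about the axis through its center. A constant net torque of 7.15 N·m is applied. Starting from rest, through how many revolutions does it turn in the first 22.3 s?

≈ 102 revolutions

I = ½MR² = (1/2)(27.7)(0.447)² = 2.767 kg·m².
α = τ/I = 7.15/2.767 = 2.584 rad/s².
θ = ½αt² = ½(2.584)(22.3)² = 642.4 rad.
Revolutions = θ/(2π) = 102.2.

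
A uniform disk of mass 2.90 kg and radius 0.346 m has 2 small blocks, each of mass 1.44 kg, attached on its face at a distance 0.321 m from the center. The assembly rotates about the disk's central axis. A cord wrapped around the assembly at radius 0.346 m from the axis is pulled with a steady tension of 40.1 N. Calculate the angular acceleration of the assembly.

I_disk = ½MR² = ½(2.90)(0.346)² = 0.1736 kg·m².
I_blocks = 2·m·r² = 2(1.44)(0.321)² = 0.2968 kg·m².
Total I = 0.4703 kg·m².
τ = F r = (40.1)(0.346) = 13.87 N·m.
α = τ/I = 13.87/0.4703 = 29.50 rad/s².

α ≈ 29.5 rad/s²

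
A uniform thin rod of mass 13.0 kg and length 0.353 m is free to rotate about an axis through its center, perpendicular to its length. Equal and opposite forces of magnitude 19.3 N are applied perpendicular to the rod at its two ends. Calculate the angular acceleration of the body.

I = (1/12)ML² = (1/12)(13.0)(0.353)² = 0.1350 kg·m².
The couple gives τ = F·(L/2) + F·(L/2) = F L = (19.3)(0.353) = 6.813 N·m.
From τ = Iα: α = 6.813/0.1350 = 50.47 rad/s².

α ≈ 50.5 rad/s²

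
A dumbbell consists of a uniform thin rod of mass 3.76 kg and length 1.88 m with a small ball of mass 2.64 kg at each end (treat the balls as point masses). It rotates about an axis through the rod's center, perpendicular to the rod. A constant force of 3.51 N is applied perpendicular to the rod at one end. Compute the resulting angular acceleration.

α ≈ 0.572 rad/s²

I_rod = (1/12)ML² = (1/12)(3.76)(1.88)² = 1.107 kg·m².
I_balls = 2·m·(L/2)² = 2(2.64)(0.9400)² = 4.665 kg·m².
Total I = 5.773 kg·m².
τ = F·(L/2) = (3.51)(0.940) = 3.299 N·m.
α = τ/I = 3.299/5.773 = 0.5715 rad/s².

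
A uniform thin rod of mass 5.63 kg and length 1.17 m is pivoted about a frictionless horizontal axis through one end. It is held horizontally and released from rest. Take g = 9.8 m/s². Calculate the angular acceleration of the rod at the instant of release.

About the pivot, I = (1/3)ML² = (1/3)(5.63)(1.17)² = 2.569 kg·m².
The weight acts at the center, a distance L/2 = 0.5850 m from the pivot; τ = Mg(L/2) = 32.28 N·m.
α = τ/I = 32.28/2.569 = 12.56 rad/s².
(Equivalently α = (3g/(2L)) = 12.56 rad/s².)

α ≈ 12.6 rad/s²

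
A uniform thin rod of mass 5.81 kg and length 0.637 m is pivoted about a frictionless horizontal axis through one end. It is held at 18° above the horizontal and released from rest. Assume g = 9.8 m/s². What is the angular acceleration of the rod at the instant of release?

About the pivot, I = (1/3)ML² = (1/3)(5.81)(0.637)² = 0.7858 kg·m².
The weight acts at the center, a distance L/2 = 0.3185 m from the pivot; τ = Mg(L/2) cos 18° = 17.25 N·m.
α = τ/I = 17.25/0.7858 = 21.95 rad/s².

α ≈ 21.9 rad/s²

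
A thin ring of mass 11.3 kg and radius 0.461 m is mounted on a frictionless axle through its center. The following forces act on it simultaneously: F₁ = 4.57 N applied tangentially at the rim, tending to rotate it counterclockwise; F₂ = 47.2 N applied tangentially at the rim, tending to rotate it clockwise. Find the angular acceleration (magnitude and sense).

I = MR² = (11.3)(0.461)² = 2.401 kg·m².
Taking counterclockwise as positive: τ₁ = +(4.57)(0.461) = +2.107 N·m; τ₂ = −(47.2)(0.461) = −21.76 N·m.
Net torque τ = -19.65 N·m.
α = τ/I = -19.65/2.401 = -8.183 rad/s².

α ≈ 8.18 rad/s², clockwise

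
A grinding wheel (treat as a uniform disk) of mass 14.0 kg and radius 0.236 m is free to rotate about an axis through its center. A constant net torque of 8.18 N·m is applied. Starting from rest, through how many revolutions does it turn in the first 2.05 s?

I = ½MR² = (1/2)(14.0)(0.236)² = 0.3899 kg·m².
α = τ/I = 8.18/0.3899 = 20.98 rad/s².
θ = ½αt² = ½(20.98)(2.05)² = 44.09 rad.
Revolutions = θ/(2π) = 7.017.

≈ 7.02 revolutions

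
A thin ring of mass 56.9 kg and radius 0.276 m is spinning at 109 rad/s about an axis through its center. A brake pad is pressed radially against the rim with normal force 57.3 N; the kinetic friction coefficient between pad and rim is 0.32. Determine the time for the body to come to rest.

I = MR² = (56.9)(0.276)² = 4.334 kg·m².
Friction force f = μN = (0.32)(57.3) = 18.34 N at the rim; torque magnitude τ = fR = 5.061 N·m, opposing ω.
|α| = τ/I = 5.061/4.334 = 1.168 rad/s² (deceleration).
0 = ω₀ − |α|t ⇒ t = ω₀/|α| = 109/1.168 = 93.36 s.

t ≈ 93.4 s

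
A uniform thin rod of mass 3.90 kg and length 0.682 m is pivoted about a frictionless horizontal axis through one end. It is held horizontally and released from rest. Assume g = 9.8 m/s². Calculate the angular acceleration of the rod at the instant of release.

About the pivot, I = (1/3)ML² = (1/3)(3.90)(0.682)² = 0.6047 kg·m².
The weight acts at the center, a distance L/2 = 0.3410 m from the pivot; τ = Mg(L/2) = 13.03 N·m.
α = τ/I = 13.03/0.6047 = 21.55 rad/s².

α ≈ 21.6 rad/s²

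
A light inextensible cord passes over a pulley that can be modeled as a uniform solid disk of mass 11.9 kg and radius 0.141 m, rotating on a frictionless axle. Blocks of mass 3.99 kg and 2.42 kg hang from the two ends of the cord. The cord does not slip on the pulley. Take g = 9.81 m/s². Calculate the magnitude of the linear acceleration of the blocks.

I = ½MR² = (1/2)(11.9)(0.141)² = 0.1183 kg·m².
Heavier block: m₁g − T₁ = m₁a. Lighter block: T₂ − m₂g = m₂a.
Pulley: (T₁ − T₂)R = Iα = I(a/R), so T₁ − T₂ = (I/R²)a = (1/2)M_p a = 5.950·a.
Adding the three: (m₁ − m₂)g = (m₁ + m₂ + 5.950)a, so a = (3.99 − 2.42)(9.81)/(3.99 + 2.42 + 5.950) = 1.246 m/s².

a ≈ 1.25 m/s²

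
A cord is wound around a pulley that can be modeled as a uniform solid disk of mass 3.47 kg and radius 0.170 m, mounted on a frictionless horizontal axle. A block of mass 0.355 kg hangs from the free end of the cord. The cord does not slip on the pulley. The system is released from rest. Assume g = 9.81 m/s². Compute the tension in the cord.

T ≈ 2.89 N

I = ½MR² = (1/2)(3.47)(0.170)² = 0.05014 kg·m².
Block: mg − T = ma. Pulley: TR = Iα. No-slip: a = αR, so T = (I/R²)a = 1.735·a.
Then mg = (m + 1.735)a, so a = (0.355)(9.81)/(0.355 + 1.735) = 1.666 m/s².
T = 1.735·a = 2.891 N.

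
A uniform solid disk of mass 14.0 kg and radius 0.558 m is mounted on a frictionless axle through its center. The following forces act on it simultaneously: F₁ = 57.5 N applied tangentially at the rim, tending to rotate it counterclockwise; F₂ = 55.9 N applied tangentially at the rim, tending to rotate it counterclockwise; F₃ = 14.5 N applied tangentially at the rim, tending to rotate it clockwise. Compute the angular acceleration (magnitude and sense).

α ≈ 25.3 rad/s², counterclockwise

I = ½MR² = (1/2)(14.0)(0.558)² = 2.180 kg·m².
Taking counterclockwise as positive: τ₁ = +(57.5)(0.558) = +32.09 N·m; τ₂ = +(55.9)(0.558) = +31.19 N·m; τ₃ = −(14.5)(0.558) = −8.091 N·m.
Net torque τ = 55.19 N·m.
α = τ/I = 55.19/2.180 = 25.32 rad/s².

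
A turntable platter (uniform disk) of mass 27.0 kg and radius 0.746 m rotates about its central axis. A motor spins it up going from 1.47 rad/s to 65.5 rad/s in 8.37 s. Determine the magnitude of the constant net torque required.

I = ½MR² = (1/2)(27.0)(0.746)² = 7.513 kg·m².
α = Δω/Δt = (65.5 − 1.47)/8.37 = 7.650 rad/s².
τ = Iα = (7.513)(7.650) = 57.47 N·m.

τ ≈ 57.5 N·m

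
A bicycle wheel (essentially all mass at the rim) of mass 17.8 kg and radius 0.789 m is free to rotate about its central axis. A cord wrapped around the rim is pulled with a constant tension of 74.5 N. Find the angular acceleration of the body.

α ≈ 5.30 rad/s²

I = MR² = (17.8)(0.789)² = 11.08 kg·m².
τ = F R = (74.5)(0.789) = 58.78 N·m.
From τ = Iα: α = 58.78/11.08 = 5.305 rad/s².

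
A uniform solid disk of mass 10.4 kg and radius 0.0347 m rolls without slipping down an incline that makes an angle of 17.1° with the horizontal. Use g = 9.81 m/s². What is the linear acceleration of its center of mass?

a ≈ 1.92 m/s²

Translation along the incline: Mg sinθ − f = Ma.
Rotation about the center: fR = Iα with I = ½MR². No-slip gives a = αR, so f = (I/R²)a = (1/2)M a.
Substituting: Mg sinθ = (1 + 0.5000)Ma, so a = g sinθ/(1 + 0.5000) = (9.81) sin 17.1° / 1.500 = 1.923 m/s².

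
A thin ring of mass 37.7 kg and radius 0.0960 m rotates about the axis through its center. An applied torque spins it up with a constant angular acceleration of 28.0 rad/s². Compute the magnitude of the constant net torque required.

τ ≈ 9.73 N·m

I = MR² = (37.7)(0.0960)² = 0.3474 kg·m².
τ = Iα = (0.3474)(28.00) = 9.728 N·m.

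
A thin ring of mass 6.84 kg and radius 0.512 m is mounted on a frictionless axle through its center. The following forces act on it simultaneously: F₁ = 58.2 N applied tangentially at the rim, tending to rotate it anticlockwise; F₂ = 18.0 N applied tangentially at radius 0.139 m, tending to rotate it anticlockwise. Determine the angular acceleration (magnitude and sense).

I = MR² = (6.84)(0.512)² = 1.793 kg·m².
Taking anticlockwise as positive: τ₁ = +(58.2)(0.512) = +29.80 N·m; τ₂ = +(18.0)(0.139) = +2.502 N·m.
Net torque τ = 32.30 N·m.
α = τ/I = 32.30/1.793 = 18.01 rad/s².

α ≈ 18.0 rad/s², anticlockwise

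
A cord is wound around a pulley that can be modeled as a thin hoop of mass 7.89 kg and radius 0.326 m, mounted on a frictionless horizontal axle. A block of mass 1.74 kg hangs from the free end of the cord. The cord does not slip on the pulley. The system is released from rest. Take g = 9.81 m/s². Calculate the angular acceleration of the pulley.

α ≈ 5.44 rad/s²

I = MR² = (7.89)(0.326)² = 0.8385 kg·m².
Block: mg − T = ma. Pulley: TR = Iα. No-slip: a = αR, so T = (I/R²)a = 7.890·a.
Then mg = (m + 7.890)a, so a = (1.74)(9.81)/(1.74 + 7.890) = 1.773 m/s².
α = a/R = 1.773/0.326 = 5.437 rad/s².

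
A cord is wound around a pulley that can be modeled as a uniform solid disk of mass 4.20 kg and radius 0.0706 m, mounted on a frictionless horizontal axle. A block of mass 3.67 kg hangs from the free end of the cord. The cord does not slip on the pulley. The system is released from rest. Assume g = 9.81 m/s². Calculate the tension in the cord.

T ≈ 13.1 N

I = ½MR² = (1/2)(4.20)(0.0706)² = 0.01047 kg·m².
Block: mg − T = ma. Pulley: TR = Iα. No-slip: a = αR, so T = (I/R²)a = 2.100·a.
Then mg = (m + 2.100)a, so a = (3.67)(9.81)/(3.67 + 2.100) = 6.240 m/s².
T = 2.100·a = 13.10 N.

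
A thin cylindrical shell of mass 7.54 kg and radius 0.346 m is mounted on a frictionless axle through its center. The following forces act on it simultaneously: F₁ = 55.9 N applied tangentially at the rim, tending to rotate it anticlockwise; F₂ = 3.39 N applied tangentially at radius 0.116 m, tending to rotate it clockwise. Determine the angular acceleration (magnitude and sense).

α ≈ 21.0 rad/s², anticlockwise

I = MR² = (7.54)(0.346)² = 0.9027 kg·m².
Taking anticlockwise as positive: τ₁ = +(55.9)(0.346) = +19.34 N·m; τ₂ = −(3.39)(0.116) = −0.3932 N·m.
Net torque τ = 18.95 N·m.
α = τ/I = 18.95/0.9027 = 20.99 rad/s².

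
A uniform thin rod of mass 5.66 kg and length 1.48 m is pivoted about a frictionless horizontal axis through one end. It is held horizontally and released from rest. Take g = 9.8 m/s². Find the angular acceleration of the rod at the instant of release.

About the pivot, I = (1/3)ML² = (1/3)(5.66)(1.48)² = 4.133 kg·m².
The weight acts at the center, a distance L/2 = 0.7400 m from the pivot; τ = Mg(L/2) = 41.05 N·m.
α = τ/I = 41.05/4.133 = 9.932 rad/s².
(Equivalently α = (3g/(2L)) = 9.932 rad/s².)

α ≈ 9.93 rad/s²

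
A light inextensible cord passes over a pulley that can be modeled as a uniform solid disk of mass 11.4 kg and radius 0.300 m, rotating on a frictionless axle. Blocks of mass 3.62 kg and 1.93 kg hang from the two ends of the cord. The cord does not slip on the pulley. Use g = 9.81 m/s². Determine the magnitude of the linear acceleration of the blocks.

a ≈ 1.47 m/s²

I = ½MR² = (1/2)(11.4)(0.300)² = 0.5130 kg·m².
Heavier block: m₁g − T₁ = m₁a. Lighter block: T₂ − m₂g = m₂a.
Pulley: (T₁ − T₂)R = Iα = I(a/R), so T₁ − T₂ = (I/R²)a = (1/2)M_p a = 5.700·a.
Adding the three: (m₁ − m₂)g = (m₁ + m₂ + 5.700)a, so a = (3.62 − 1.93)(9.81)/(3.62 + 1.93 + 5.700) = 1.474 m/s².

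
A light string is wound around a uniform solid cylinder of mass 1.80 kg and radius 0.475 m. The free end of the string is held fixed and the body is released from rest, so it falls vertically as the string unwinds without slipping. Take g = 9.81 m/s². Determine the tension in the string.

Translation: Mg − T = Ma. Rotation about the center: TR = Iα with I = ½MR².
With a = αR: T = (I/R²)a = (1/2)M a, so Mg = (1 + 0.5000)Ma.
a = g/(1 + 0.5000) = 9.81/1.500 = 6.540 m/s².
T = 0.5000·M·a = (0.5000)(1.80)(6.540) = 5.886 N.

T ≈ 5.89 N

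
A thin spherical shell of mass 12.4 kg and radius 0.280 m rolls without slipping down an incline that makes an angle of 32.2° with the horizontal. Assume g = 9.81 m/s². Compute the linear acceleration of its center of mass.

a ≈ 3.14 m/s²

Translation along the incline: Mg sinθ − f = Ma.
Rotation about the center: fR = Iα with I = (2/3)MR². No-slip gives a = αR, so f = (I/R²)a = (2/3)M a.
Substituting: Mg sinθ = (1 + 0.6667)Ma, so a = g sinθ/(1 + 0.6667) = (9.81) sin 32.2° / 1.667 = 3.137 m/s².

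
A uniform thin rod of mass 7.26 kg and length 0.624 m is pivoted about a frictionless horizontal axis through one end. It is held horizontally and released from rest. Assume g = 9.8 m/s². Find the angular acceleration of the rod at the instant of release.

About the pivot, I = (1/3)ML² = (1/3)(7.26)(0.624)² = 0.9423 kg·m².
The weight acts at the center, a distance L/2 = 0.3120 m from the pivot; τ = Mg(L/2) = 22.20 N·m.
α = τ/I = 22.20/0.9423 = 23.56 rad/s².

α ≈ 23.6 rad/s²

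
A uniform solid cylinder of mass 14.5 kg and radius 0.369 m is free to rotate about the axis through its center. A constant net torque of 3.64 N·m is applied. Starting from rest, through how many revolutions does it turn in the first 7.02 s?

I = ½MR² = (1/2)(14.5)(0.369)² = 0.9872 kg·m².
α = τ/I = 3.64/0.9872 = 3.687 rad/s².
θ = ½αt² = ½(3.687)(7.02)² = 90.86 rad.
Revolutions = θ/(2π) = 14.46.

≈ 14.5 revolutions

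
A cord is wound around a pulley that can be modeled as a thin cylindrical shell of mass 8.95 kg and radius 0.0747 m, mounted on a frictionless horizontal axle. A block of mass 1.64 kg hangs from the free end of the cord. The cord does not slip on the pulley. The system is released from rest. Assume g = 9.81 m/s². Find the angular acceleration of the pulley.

I = MR² = (8.95)(0.0747)² = 0.04994 kg·m².
Block: mg − T = ma. Pulley: TR = Iα. No-slip: a = αR, so T = (I/R²)a = 8.950·a.
Then mg = (m + 8.950)a, so a = (1.64)(9.81)/(1.64 + 8.950) = 1.519 m/s².
α = a/R = 1.519/0.0747 = 20.34 rad/s².

α ≈ 20.3 rad/s²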